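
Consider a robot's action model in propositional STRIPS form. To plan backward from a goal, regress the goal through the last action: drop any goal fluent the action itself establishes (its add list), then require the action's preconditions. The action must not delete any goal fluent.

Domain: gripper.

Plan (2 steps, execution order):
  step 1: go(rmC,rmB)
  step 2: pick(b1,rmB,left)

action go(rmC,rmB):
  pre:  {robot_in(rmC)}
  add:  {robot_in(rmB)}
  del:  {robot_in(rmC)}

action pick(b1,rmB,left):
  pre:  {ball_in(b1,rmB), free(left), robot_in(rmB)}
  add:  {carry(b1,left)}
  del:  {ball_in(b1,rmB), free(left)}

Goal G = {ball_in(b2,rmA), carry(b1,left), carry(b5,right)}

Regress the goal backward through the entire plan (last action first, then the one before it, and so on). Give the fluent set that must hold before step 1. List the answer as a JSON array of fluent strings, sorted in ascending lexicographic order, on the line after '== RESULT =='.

Regress step by step:
  through step 2 (pick(b1,rmB,left)): drop {carry(b1,left)}, keep {ball_in(b2,rmA), carry(b5,right)}, require {ball_in(b1,rmB), free(left), robot_in(rmB)}
    → {ball_in(b1,rmB), ball_in(b2,rmA), carry(b5,right), free(left), robot_in(rmB)}
  through step 1 (go(rmC,rmB)): drop {robot_in(rmB)}, keep {ball_in(b1,rmB), ball_in(b2,rmA), carry(b5,right), free(left)}, require {robot_in(rmC)}
    → {ball_in(b1,rmB), ball_in(b2,rmA), carry(b5,right), free(left), robot_in(rmC)}

== RESULT ==
["ball_in(b1,rmB)", "ball_in(b2,rmA)", "carry(b5,right)", "free(left)", "robot_in(rmC)"]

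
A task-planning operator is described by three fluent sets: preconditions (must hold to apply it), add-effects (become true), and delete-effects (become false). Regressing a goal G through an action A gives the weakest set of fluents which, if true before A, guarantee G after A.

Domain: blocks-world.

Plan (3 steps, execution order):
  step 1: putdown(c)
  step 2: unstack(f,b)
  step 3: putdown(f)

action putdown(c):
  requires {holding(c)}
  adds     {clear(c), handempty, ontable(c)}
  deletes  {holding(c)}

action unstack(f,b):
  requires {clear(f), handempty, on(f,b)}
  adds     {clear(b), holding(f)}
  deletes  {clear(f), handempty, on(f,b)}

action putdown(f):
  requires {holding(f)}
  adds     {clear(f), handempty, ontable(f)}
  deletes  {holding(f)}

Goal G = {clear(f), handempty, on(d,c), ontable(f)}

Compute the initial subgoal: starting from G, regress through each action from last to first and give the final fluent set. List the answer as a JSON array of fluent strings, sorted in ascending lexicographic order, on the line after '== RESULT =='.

Work backward from the goal:
  through step 3 (putdown(f)): drop {clear(f), handempty, ontable(f)}, keep {on(d,c)}, require {holding(f)}
    → {holding(f), on(d,c)}
  through step 2 (unstack(f,b)): drop {holding(f)}, keep {on(d,c)}, require {clear(f), handempty, on(f,b)}
    → {clear(f), handempty, on(d,c), on(f,b)}
  through step 1 (putdown(c)): drop {handempty}, keep {clear(f), on(d,c), on(f,b)}, require {holding(c)}
    → {clear(f), holding(c), on(d,c), on(f,b)}

== RESULT ==
["clear(f)", "holding(c)", "on(d,c)", "on(f,b)"]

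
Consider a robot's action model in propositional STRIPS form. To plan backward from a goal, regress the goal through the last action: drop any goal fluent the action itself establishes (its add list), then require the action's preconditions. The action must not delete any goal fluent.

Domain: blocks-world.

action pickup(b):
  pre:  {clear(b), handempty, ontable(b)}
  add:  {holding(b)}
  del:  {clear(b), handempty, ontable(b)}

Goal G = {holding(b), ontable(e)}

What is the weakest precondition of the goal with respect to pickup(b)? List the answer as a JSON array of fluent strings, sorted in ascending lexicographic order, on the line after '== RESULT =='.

Regress:
  G ∩ del = {}  (empty — regression defined)
  G \ add = {holding(b), ontable(e)} \ {holding(b)} = {ontable(e)}
  ∪ pre   = {ontable(e)} ∪ {clear(b), handempty, ontable(b)}
          = {clear(b), handempty, ontable(b), ontable(e)}

== RESULT ==
["clear(b)", "handempty", "ontable(b)", "ontable(e)"]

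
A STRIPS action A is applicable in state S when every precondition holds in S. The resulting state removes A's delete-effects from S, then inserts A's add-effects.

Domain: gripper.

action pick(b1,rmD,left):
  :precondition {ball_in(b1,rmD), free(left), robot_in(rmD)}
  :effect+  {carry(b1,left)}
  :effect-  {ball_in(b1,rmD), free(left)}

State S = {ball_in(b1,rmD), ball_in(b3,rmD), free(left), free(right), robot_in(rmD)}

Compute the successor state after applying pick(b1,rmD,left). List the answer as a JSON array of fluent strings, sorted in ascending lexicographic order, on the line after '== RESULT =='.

Compute (S \ del) ∪ add:
  pre ⊆ S: {ball_in(b1,rmD), free(left), robot_in(rmD)} ⊆ S  — applicable
  S \ del = {ball_in(b3,rmD), free(right), robot_in(rmD)}
  ∪ add   = {ball_in(b3,rmD), carry(b1,left), free(right), robot_in(rmD)}

== RESULT ==
["ball_in(b3,rmD)", "carry(b1,left)", "free(right)", "robot_in(rmD)"]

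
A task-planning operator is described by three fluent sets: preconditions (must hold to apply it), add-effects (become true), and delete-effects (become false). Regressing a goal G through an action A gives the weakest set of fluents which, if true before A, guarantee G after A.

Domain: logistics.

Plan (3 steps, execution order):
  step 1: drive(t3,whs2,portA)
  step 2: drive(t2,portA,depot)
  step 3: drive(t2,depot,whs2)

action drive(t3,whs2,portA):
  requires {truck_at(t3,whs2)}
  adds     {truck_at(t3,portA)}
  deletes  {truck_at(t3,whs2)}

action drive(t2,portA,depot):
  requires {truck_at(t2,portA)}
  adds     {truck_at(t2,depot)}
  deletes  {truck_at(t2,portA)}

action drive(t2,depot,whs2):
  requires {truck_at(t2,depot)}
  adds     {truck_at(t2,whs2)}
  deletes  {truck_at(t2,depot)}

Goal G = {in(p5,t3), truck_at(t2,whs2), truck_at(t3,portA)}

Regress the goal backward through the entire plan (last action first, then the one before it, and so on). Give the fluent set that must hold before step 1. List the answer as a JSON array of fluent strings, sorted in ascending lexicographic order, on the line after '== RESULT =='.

Regress step by step:
  through step 3 (drive(t2,depot,whs2)): drop {truck_at(t2,whs2)}, keep {in(p5,t3), truck_at(t3,portA)}, require {truck_at(t2,depot)}
    → {in(p5,t3), truck_at(t2,depot), truck_at(t3,portA)}
  through step 2 (drive(t2,portA,depot)): drop {truck_at(t2,depot)}, keep {in(p5,t3), truck_at(t3,portA)}, require {truck_at(t2,portA)}
    → {in(p5,t3), truck_at(t2,portA), truck_at(t3,portA)}
  through step 1 (drive(t3,whs2,portA)): drop {truck_at(t3,portA)}, keep {in(p5,t3), truck_at(t2,portA)}, require {truck_at(t3,whs2)}
    → {in(p5,t3), truck_at(t2,portA), truck_at(t3,whs2)}

== RESULT ==
["in(p5,t3)", "truck_at(t2,portA)", "truck_at(t3,whs2)"]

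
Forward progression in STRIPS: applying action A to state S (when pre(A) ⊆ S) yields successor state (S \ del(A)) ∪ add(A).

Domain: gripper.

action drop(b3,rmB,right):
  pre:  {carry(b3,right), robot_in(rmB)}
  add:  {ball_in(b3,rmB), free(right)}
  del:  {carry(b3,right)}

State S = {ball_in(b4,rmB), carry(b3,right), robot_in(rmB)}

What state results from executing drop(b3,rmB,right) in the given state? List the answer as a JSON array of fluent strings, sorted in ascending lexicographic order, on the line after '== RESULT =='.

Compute (S \ del) ∪ add:
  pre ⊆ S: {carry(b3,right), robot_in(rmB)} ⊆ S  — applicable
  S \ del = {ball_in(b4,rmB), robot_in(rmB)}
  ∪ add   = {ball_in(b3,rmB), ball_in(b4,rmB), free(right), robot_in(rmB)}

== RESULT ==
["ball_in(b3,rmB)", "ball_in(b4,rmB)", "free(right)", "robot_in(rmB)"]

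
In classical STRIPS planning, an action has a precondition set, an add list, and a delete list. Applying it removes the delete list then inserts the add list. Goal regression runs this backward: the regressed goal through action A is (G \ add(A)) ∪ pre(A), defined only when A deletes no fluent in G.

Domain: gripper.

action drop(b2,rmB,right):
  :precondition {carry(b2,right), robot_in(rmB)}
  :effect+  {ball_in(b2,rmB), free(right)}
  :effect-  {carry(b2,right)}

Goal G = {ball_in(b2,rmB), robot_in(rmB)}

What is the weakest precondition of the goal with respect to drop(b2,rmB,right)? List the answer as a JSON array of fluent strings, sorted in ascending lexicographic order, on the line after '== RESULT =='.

Regress:
  G ∩ del = {}  (empty — regression defined)
  G \ add = {ball_in(b2,rmB), robot_in(rmB)} \ {ball_in(b2,rmB), free(right)} = {robot_in(rmB)}
  ∪ pre   = {robot_in(rmB)} ∪ {carry(b2,right), robot_in(rmB)}
          = {carry(b2,right), robot_in(rmB)}

== RESULT ==
["carry(b2,right)", "robot_in(rmB)"]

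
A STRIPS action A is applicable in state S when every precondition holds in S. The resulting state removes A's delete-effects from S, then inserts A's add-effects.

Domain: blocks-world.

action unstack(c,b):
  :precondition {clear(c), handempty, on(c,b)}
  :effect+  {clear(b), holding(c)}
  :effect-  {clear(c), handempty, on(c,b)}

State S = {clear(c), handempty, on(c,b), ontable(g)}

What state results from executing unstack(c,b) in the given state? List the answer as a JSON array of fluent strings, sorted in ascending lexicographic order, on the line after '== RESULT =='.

Compute (S \ del) ∪ add:
  pre ⊆ S: {clear(c), handempty, on(c,b)} ⊆ S  — applicable
  S \ del = {ontable(g)}
  ∪ add   = {clear(b), holding(c), ontable(g)}

== RESULT ==
["clear(b)", "holding(c)", "ontable(g)"]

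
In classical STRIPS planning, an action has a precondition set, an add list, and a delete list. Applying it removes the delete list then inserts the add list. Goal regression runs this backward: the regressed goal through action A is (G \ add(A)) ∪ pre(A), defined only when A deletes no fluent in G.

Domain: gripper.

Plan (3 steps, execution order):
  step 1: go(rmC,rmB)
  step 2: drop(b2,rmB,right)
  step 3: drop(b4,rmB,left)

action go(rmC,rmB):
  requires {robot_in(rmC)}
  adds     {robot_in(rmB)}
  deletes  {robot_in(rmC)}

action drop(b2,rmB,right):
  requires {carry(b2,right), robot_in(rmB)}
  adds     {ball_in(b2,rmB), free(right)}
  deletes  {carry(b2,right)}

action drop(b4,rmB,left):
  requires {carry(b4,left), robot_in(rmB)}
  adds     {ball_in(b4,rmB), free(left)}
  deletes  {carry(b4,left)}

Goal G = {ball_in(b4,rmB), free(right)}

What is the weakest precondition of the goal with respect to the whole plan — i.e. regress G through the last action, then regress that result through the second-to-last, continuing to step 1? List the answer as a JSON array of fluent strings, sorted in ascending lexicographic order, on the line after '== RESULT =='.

Regress step by step:
  through step 3 (drop(b4,rmB,left)): drop {ball_in(b4,rmB)}, keep {free(right)}, require {carry(b4,left), robot_in(rmB)}
    → {carry(b4,left), free(right), robot_in(rmB)}
  through step 2 (drop(b2,rmB,right)): drop {free(right)}, keep {carry(b4,left), robot_in(rmB)}, require {carry(b2,right), robot_in(rmB)}
    → {carry(b2,right), carry(b4,left), robot_in(rmB)}
  through step 1 (go(rmC,rmB)): drop {robot_in(rmB)}, keep {carry(b2,right), carry(b4,left)}, require {robot_in(rmC)}
    → {carry(b2,right), carry(b4,left), robot_in(rmC)}

== RESULT ==
["carry(b2,right)", "carry(b4,left)", "robot_in(rmC)"]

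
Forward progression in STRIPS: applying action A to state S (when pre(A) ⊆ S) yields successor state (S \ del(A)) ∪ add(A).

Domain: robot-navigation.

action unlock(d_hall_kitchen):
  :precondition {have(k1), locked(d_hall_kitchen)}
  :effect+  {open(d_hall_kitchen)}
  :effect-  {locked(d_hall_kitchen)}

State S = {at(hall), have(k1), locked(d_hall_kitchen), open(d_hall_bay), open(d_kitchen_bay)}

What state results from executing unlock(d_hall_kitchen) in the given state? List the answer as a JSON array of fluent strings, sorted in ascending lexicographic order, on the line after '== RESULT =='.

Compute (S \ del) ∪ add:
  pre ⊆ S: {have(k1), locked(d_hall_kitchen)} ⊆ S  — applicable
  S \ del = {at(hall), have(k1), open(d_hall_bay), open(d_kitchen_bay)}
  ∪ add   = {at(hall), have(k1), open(d_hall_bay), open(d_hall_kitchen), open(d_kitchen_bay)}

== RESULT ==
["at(hall)", "have(k1)", "open(d_hall_bay)", "open(d_hall_kitchen)", "open(d_kitchen_bay)"]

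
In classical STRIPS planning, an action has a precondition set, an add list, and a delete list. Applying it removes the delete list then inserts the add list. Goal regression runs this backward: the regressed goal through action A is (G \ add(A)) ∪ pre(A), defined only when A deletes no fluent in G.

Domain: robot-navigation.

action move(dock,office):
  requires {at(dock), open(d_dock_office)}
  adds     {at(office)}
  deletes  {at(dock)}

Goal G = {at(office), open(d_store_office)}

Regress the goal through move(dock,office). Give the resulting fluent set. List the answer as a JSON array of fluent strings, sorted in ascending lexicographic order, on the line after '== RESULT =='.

Regress:
  G ∩ del = {}  (empty — regression defined)
  G \ add = {at(office), open(d_store_office)} \ {at(office)} = {open(d_store_office)}
  ∪ pre   = {open(d_store_office)} ∪ {at(dock), open(d_dock_office)}
          = {at(dock), open(d_dock_office), open(d_store_office)}

== RESULT ==
["at(dock)", "open(d_dock_office)", "open(d_store_office)"]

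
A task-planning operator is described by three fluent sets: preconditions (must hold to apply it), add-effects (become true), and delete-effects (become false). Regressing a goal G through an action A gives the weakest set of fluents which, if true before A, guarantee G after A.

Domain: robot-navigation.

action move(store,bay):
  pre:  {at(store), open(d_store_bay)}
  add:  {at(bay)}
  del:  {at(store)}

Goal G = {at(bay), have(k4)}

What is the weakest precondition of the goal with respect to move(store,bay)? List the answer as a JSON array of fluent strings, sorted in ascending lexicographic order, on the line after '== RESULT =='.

Compute (G \ add) ∪ pre:
  G ∩ del = {}  (empty — regression defined)
  G \ add = {at(bay), have(k4)} \ {at(bay)} = {have(k4)}
  ∪ pre   = {have(k4)} ∪ {at(store), open(d_store_bay)}
          = {at(store), have(k4), open(d_store_bay)}

== RESULT ==
["at(store)", "have(k4)", "open(d_store_bay)"]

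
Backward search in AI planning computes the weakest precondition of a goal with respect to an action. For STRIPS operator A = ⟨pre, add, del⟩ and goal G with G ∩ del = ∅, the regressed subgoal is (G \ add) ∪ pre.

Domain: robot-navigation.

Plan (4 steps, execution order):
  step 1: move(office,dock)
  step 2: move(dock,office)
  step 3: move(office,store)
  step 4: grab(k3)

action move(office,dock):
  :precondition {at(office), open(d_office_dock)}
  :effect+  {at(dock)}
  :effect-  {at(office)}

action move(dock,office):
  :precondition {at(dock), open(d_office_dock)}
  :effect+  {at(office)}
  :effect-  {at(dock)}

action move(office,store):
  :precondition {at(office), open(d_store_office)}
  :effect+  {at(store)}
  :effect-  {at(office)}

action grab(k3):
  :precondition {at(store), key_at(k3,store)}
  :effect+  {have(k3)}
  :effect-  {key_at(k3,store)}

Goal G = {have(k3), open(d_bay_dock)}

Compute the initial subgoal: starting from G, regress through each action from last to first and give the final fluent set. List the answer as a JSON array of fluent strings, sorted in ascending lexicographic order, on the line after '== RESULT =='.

Regress step by step:
  through step 4 (grab(k3)): drop {have(k3)}, keep {open(d_bay_dock)}, require {at(store), key_at(k3,store)}
    → {at(store), key_at(k3,store), open(d_bay_dock)}
  through step 3 (move(office,store)): drop {at(store)}, keep {key_at(k3,store), open(d_bay_dock)}, require {at(office), open(d_store_office)}
    → {at(office), key_at(k3,store), open(d_bay_dock), open(d_store_office)}
  through step 2 (move(dock,office)): drop {at(office)}, keep {key_at(k3,store), open(d_bay_dock), open(d_store_office)}, require {at(dock), open(d_office_dock)}
    → {at(dock), key_at(k3,store), open(d_bay_dock), open(d_office_dock), open(d_store_office)}
  through step 1 (move(office,dock)): drop {at(dock)}, keep {key_at(k3,store), open(d_bay_dock), open(d_office_dock), open(d_store_office)}, require {at(office), open(d_office_dock)}
    → {at(office), key_at(k3,store), open(d_bay_dock), open(d_office_dock), open(d_store_office)}

== RESULT ==
["at(office)", "key_at(k3,store)", "open(d_bay_dock)", "open(d_office_dock)", "open(d_store_office)"]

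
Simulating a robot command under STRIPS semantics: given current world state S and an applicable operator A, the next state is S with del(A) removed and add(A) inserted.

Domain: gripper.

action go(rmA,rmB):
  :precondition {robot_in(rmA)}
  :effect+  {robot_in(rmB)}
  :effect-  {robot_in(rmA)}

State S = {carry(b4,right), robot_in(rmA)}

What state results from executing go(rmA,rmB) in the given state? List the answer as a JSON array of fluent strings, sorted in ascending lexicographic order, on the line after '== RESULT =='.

Compute (S \ del) ∪ add:
  pre ⊆ S: {robot_in(rmA)} ⊆ S  — applicable
  S \ del = {carry(b4,right)}
  ∪ add   = {carry(b4,right), robot_in(rmB)}

== RESULT ==
["carry(b4,right)", "robot_in(rmB)"]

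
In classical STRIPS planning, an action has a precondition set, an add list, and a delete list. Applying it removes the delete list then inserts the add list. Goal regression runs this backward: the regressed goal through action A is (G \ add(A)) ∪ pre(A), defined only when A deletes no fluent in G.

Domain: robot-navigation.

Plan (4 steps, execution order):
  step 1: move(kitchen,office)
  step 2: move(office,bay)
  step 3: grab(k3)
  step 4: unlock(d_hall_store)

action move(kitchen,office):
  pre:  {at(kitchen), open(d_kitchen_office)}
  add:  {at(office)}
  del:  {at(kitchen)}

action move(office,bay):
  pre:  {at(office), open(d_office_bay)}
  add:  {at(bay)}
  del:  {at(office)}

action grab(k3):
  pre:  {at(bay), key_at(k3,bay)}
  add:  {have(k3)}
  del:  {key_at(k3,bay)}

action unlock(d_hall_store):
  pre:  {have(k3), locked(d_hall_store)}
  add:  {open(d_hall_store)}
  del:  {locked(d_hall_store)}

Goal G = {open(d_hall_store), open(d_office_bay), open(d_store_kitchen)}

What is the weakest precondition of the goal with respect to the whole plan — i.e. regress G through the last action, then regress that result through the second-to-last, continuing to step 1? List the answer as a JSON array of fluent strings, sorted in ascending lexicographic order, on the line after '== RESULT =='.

Work backward from the goal:
  through step 4 (unlock(d_hall_store)): drop {open(d_hall_store)}, keep {open(d_office_bay), open(d_store_kitchen)}, require {have(k3), locked(d_hall_store)}
    → {have(k3), locked(d_hall_store), open(d_office_bay), open(d_store_kitchen)}
  through step 3 (grab(k3)): drop {have(k3)}, keep {locked(d_hall_store), open(d_office_bay), open(d_store_kitchen)}, require {at(bay), key_at(k3,bay)}
    → {at(bay), key_at(k3,bay), locked(d_hall_store), open(d_office_bay), open(d_store_kitchen)}
  through step 2 (move(office,bay)): drop {at(bay)}, keep {key_at(k3,bay), locked(d_hall_store), open(d_office_bay), open(d_store_kitchen)}, require {at(office), open(d_office_bay)}
    → {at(office), key_at(k3,bay), locked(d_hall_store), open(d_office_bay), open(d_store_kitchen)}
  through step 1 (move(kitchen,office)): drop {at(office)}, keep {key_at(k3,bay), locked(d_hall_store), open(d_office_bay), open(d_store_kitchen)}, require {at(kitchen), open(d_kitchen_office)}
    → {at(kitchen), key_at(k3,bay), locked(d_hall_store), open(d_kitchen_office), open(d_office_bay), open(d_store_kitchen)}

== RESULT ==
["at(kitchen)", "key_at(k3,bay)", "locked(d_hall_store)", "open(d_kitchen_office)", "open(d_office_bay)", "open(d_store_kitchen)"]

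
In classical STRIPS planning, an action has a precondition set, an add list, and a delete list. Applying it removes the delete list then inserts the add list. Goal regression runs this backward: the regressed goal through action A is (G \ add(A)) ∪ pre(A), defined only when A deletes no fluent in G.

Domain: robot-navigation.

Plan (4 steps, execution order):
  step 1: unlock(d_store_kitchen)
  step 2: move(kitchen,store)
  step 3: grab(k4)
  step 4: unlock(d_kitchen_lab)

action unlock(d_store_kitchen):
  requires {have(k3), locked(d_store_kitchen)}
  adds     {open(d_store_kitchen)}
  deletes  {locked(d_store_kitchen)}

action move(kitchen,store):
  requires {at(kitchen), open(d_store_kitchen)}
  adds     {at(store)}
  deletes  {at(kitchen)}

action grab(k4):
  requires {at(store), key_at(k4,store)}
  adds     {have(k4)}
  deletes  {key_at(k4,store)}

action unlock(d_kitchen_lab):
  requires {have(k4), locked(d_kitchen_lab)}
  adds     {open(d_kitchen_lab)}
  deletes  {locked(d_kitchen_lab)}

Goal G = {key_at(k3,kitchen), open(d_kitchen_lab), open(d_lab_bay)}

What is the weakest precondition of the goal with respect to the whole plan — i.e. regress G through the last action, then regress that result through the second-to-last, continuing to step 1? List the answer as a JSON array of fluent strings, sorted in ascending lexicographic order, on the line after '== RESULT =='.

Work backward from the goal:
  through step 4 (unlock(d_kitchen_lab)): drop {open(d_kitchen_lab)}, keep {key_at(k3,kitchen), open(d_lab_bay)}, require {have(k4), locked(d_kitchen_lab)}
    → {have(k4), key_at(k3,kitchen), locked(d_kitchen_lab), open(d_lab_bay)}
  through step 3 (grab(k4)): drop {have(k4)}, keep {key_at(k3,kitchen), locked(d_kitchen_lab), open(d_lab_bay)}, require {at(store), key_at(k4,store)}
    → {at(store), key_at(k3,kitchen), key_at(k4,store), locked(d_kitchen_lab), open(d_lab_bay)}
  through step 2 (move(kitchen,store)): drop {at(store)}, keep {key_at(k3,kitchen), key_at(k4,store), locked(d_kitchen_lab), open(d_lab_bay)}, require {at(kitchen), open(d_store_kitchen)}
    → {at(kitchen), key_at(k3,kitchen), key_at(k4,store), locked(d_kitchen_lab), open(d_lab_bay), open(d_store_kitchen)}
  through step 1 (unlock(d_store_kitchen)): drop {open(d_store_kitchen)}, keep {at(kitchen), key_at(k3,kitchen), key_at(k4,store), locked(d_kitchen_lab), open(d_lab_bay)}, require {have(k3), locked(d_store_kitchen)}
    → {at(kitchen), have(k3), key_at(k3,kitchen), key_at(k4,store), locked(d_kitchen_lab), locked(d_store_kitchen), open(d_lab_bay)}

== RESULT ==
["at(kitchen)", "have(k3)", "key_at(k3,kitchen)", "key_at(k4,store)", "locked(d_kitchen_lab)", "locked(d_store_kitchen)", "open(d_lab_bay)"]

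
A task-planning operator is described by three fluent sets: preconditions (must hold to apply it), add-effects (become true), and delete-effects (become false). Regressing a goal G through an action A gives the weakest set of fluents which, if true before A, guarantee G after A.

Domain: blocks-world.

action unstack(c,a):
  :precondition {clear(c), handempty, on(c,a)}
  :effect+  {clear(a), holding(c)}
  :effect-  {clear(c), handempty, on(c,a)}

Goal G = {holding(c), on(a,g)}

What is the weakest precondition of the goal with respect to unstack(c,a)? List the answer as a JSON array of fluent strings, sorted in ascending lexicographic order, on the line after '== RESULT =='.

Compute (G \ add) ∪ pre:
  G ∩ del = {}  (empty — regression defined)
  G \ add = {holding(c), on(a,g)} \ {clear(a), holding(c)} = {on(a,g)}
  ∪ pre   = {on(a,g)} ∪ {clear(c), handempty, on(c,a)}
          = {clear(c), handempty, on(a,g), on(c,a)}

== RESULT ==
["clear(c)", "handempty", "on(a,g)", "on(c,a)"]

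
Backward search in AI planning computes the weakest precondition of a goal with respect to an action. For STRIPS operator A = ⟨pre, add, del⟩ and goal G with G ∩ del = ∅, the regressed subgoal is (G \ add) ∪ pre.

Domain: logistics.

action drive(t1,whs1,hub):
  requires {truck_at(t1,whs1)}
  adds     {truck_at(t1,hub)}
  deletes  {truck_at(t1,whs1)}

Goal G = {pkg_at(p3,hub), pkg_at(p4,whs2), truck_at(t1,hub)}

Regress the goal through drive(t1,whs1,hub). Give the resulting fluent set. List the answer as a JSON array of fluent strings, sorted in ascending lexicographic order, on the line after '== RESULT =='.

Compute (G \ add) ∪ pre:
  G ∩ del = {}  (empty — regression defined)
  G \ add = {pkg_at(p3,hub), pkg_at(p4,whs2), truck_at(t1,hub)} \ {truck_at(t1,hub)} = {pkg_at(p3,hub), pkg_at(p4,whs2)}
  ∪ pre   = {pkg_at(p3,hub), pkg_at(p4,whs2)} ∪ {truck_at(t1,whs1)}
          = {pkg_at(p3,hub), pkg_at(p4,whs2), truck_at(t1,whs1)}

== RESULT ==
["pkg_at(p3,hub)", "pkg_at(p4,whs2)", "truck_at(t1,whs1)"]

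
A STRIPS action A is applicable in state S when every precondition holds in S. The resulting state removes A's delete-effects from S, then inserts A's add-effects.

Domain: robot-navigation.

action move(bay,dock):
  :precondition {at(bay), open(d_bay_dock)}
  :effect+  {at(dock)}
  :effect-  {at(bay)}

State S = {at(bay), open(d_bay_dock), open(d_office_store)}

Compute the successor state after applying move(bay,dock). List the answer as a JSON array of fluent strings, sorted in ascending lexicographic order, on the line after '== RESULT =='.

Compute (S \ del) ∪ add:
  pre ⊆ S: {at(bay), open(d_bay_dock)} ⊆ S  — applicable
  S \ del = {open(d_bay_dock), open(d_office_store)}
  ∪ add   = {at(dock), open(d_bay_dock), open(d_office_store)}

== RESULT ==
["at(dock)", "open(d_bay_dock)", "open(d_office_store)"]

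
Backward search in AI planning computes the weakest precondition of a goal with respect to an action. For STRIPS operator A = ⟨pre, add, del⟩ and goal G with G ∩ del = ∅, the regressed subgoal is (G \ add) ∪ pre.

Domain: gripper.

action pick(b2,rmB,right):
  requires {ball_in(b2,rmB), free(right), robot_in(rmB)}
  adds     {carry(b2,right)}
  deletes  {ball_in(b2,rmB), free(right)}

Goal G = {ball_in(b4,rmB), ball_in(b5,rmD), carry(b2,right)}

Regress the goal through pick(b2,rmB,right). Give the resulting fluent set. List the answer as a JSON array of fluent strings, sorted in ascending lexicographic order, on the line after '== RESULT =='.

Regress:
  G ∩ del = {}  (empty — regression defined)
  G \ add = {ball_in(b4,rmB), ball_in(b5,rmD), carry(b2,right)} \ {carry(b2,right)} = {ball_in(b4,rmB), ball_in(b5,rmD)}
  ∪ pre   = {ball_in(b4,rmB), ball_in(b5,rmD)} ∪ {ball_in(b2,rmB), free(right), robot_in(rmB)}
          = {ball_in(b2,rmB), ball_in(b4,rmB), ball_in(b5,rmD), free(right), robot_in(rmB)}

== RESULT ==
["ball_in(b2,rmB)", "ball_in(b4,rmB)", "ball_in(b5,rmD)", "free(right)", "robot_in(rmB)"]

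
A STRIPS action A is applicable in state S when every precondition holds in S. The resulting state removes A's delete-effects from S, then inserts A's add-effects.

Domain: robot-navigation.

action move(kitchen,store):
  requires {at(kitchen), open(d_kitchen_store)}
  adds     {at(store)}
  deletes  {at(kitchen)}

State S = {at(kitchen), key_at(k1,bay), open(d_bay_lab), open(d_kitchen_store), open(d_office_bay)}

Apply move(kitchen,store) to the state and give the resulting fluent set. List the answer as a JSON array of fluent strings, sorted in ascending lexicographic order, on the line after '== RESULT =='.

Progress:
  pre ⊆ S: {at(kitchen), open(d_kitchen_store)} ⊆ S  — applicable
  S \ del = {key_at(k1,bay), open(d_bay_lab), open(d_kitchen_store), open(d_office_bay)}
  ∪ add   = {at(store), key_at(k1,bay), open(d_bay_lab), open(d_kitchen_store), open(d_office_bay)}

== RESULT ==
["at(store)", "key_at(k1,bay)", "open(d_bay_lab)", "open(d_kitchen_store)", "open(d_office_bay)"]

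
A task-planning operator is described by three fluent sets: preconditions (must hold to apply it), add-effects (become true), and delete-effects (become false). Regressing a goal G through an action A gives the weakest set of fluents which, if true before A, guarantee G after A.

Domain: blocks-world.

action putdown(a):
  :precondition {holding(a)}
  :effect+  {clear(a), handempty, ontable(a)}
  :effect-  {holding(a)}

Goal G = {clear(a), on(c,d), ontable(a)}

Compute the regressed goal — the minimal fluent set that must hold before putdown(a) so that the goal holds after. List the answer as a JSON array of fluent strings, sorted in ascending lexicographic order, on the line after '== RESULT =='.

Regress:
  G ∩ del = {}  (empty — regression defined)
  G \ add = {clear(a), on(c,d), ontable(a)} \ {clear(a), handempty, ontable(a)} = {on(c,d)}
  ∪ pre   = {on(c,d)} ∪ {holding(a)}
          = {holding(a), on(c,d)}

== RESULT ==
["holding(a)", "on(c,d)"]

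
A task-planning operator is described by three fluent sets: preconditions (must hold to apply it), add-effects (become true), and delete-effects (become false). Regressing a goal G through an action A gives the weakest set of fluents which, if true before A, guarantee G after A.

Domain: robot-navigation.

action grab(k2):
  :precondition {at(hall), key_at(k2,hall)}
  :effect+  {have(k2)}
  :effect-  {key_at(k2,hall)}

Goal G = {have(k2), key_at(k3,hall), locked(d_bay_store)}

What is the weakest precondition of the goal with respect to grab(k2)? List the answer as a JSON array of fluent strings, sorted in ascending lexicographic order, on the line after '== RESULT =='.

Regress:
  G ∩ del = {}  (empty — regression defined)
  G \ add = {have(k2), key_at(k3,hall), locked(d_bay_store)} \ {have(k2)} = {key_at(k3,hall), locked(d_bay_store)}
  ∪ pre   = {key_at(k3,hall), locked(d_bay_store)} ∪ {at(hall), key_at(k2,hall)}
          = {at(hall), key_at(k2,hall), key_at(k3,hall), locked(d_bay_store)}

== RESULT ==
["at(hall)", "key_at(k2,hall)", "key_at(k3,hall)", "locked(d_bay_store)"]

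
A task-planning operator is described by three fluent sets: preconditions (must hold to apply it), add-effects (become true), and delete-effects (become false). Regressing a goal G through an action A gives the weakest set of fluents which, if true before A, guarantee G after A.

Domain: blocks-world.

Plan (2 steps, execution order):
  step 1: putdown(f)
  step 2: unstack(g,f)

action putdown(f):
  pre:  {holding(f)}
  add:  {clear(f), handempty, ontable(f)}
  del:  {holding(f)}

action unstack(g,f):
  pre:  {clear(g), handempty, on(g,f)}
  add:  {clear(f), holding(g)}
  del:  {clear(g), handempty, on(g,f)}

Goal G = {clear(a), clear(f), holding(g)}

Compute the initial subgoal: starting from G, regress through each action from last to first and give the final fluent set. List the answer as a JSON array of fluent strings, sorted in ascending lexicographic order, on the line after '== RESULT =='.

Work backward from the goal:
  through step 2 (unstack(g,f)): drop {clear(f), holding(g)}, keep {clear(a)}, require {clear(g), handempty, on(g,f)}
    → {clear(a), clear(g), handempty, on(g,f)}
  through step 1 (putdown(f)): drop {handempty}, keep {clear(a), clear(g), on(g,f)}, require {holding(f)}
    → {clear(a), clear(g), holding(f), on(g,f)}

== RESULT ==
["clear(a)", "clear(g)", "holding(f)", "on(g,f)"]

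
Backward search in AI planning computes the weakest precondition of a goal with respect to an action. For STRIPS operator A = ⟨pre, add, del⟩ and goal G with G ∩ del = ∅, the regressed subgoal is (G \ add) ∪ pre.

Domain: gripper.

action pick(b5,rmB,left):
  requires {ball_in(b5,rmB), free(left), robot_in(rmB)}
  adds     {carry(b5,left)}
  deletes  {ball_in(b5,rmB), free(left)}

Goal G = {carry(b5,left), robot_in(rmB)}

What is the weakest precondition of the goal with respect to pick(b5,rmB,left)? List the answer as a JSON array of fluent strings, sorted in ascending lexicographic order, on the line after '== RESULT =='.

Compute (G \ add) ∪ pre:
  G ∩ del = {}  (empty — regression defined)
  G \ add = {carry(b5,left), robot_in(rmB)} \ {carry(b5,left)} = {robot_in(rmB)}
  ∪ pre   = {robot_in(rmB)} ∪ {ball_in(b5,rmB), free(left), robot_in(rmB)}
          = {ball_in(b5,rmB), free(left), robot_in(rmB)}

== RESULT ==
["ball_in(b5,rmB)", "free(left)", "robot_in(rmB)"]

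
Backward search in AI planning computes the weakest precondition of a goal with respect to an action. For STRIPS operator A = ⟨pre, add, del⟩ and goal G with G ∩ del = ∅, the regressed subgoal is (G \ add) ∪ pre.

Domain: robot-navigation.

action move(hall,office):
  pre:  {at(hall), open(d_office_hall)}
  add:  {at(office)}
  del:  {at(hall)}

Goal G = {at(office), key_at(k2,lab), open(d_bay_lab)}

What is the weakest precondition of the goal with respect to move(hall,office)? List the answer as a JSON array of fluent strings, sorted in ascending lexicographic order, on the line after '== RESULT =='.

Regress:
  G ∩ del = {}  (empty — regression defined)
  G \ add = {at(office), key_at(k2,lab), open(d_bay_lab)} \ {at(office)} = {key_at(k2,lab), open(d_bay_lab)}
  ∪ pre   = {key_at(k2,lab), open(d_bay_lab)} ∪ {at(hall), open(d_office_hall)}
          = {at(hall), key_at(k2,lab), open(d_bay_lab), open(d_office_hall)}

== RESULT ==
["at(hall)", "key_at(k2,lab)", "open(d_bay_lab)", "open(d_office_hall)"]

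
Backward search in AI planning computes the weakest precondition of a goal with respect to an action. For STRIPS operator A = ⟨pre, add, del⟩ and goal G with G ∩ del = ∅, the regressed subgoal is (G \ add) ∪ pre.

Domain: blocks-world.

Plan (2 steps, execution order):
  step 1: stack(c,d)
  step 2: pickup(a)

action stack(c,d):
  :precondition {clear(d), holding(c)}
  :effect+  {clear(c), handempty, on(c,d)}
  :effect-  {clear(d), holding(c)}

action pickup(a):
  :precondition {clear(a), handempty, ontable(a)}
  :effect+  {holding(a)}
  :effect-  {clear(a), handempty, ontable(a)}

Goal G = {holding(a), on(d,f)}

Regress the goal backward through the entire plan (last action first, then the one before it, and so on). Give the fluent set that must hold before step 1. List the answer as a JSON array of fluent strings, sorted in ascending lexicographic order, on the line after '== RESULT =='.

Regress step by step:
  through step 2 (pickup(a)): drop {holding(a)}, keep {on(d,f)}, require {clear(a), handempty, ontable(a)}
    → {clear(a), handempty, on(d,f), ontable(a)}
  through step 1 (stack(c,d)): drop {handempty}, keep {clear(a), on(d,f), ontable(a)}, require {clear(d), holding(c)}
    → {clear(a), clear(d), holding(c), on(d,f), ontable(a)}

== RESULT ==
["clear(a)", "clear(d)", "holding(c)", "on(d,f)", "ontable(a)"]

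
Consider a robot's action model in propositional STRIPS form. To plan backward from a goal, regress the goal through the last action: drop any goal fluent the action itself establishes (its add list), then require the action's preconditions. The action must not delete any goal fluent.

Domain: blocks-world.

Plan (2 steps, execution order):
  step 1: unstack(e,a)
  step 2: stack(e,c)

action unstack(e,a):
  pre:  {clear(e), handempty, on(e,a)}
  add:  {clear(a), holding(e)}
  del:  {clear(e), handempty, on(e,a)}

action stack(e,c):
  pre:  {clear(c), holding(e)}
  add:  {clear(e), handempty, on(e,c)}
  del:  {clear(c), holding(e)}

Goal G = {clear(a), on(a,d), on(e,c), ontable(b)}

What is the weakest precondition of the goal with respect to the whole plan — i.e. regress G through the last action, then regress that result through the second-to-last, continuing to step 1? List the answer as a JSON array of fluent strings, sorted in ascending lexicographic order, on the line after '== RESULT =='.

Work backward from the goal:
  through step 2 (stack(e,c)): drop {on(e,c)}, keep {clear(a), on(a,d), ontable(b)}, require {clear(c), holding(e)}
    → {clear(a), clear(c), holding(e), on(a,d), ontable(b)}
  through step 1 (unstack(e,a)): drop {clear(a), holding(e)}, keep {clear(c), on(a,d), ontable(b)}, require {clear(e), handempty, on(e,a)}
    → {clear(c), clear(e), handempty, on(a,d), on(e,a), ontable(b)}

== RESULT ==
["clear(c)", "clear(e)", "handempty", "on(a,d)", "on(e,a)", "ontable(b)"]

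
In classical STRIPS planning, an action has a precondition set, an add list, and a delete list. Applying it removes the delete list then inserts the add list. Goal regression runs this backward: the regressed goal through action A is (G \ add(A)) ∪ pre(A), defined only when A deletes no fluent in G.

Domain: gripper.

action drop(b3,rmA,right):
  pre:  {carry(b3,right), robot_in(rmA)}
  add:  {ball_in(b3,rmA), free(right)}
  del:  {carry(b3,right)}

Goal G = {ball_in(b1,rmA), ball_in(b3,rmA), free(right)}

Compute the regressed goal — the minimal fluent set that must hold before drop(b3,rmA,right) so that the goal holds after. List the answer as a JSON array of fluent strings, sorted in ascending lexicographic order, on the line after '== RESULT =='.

Compute (G \ add) ∪ pre:
  G ∩ del = {}  (empty — regression defined)
  G \ add = {ball_in(b1,rmA), ball_in(b3,rmA), free(right)} \ {ball_in(b3,rmA), free(right)} = {ball_in(b1,rmA)}
  ∪ pre   = {ball_in(b1,rmA)} ∪ {carry(b3,right), robot_in(rmA)}
          = {ball_in(b1,rmA), carry(b3,right), robot_in(rmA)}

== RESULT ==
["ball_in(b1,rmA)", "carry(b3,right)", "robot_in(rmA)"]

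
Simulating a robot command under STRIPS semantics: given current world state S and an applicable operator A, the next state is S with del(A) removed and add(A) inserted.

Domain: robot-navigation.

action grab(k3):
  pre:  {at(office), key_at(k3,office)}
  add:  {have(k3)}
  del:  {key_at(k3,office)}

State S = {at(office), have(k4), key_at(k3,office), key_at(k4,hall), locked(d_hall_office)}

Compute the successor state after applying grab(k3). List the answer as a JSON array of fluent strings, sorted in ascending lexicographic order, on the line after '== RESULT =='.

Progress:
  pre ⊆ S: {at(office), key_at(k3,office)} ⊆ S  — applicable
  S \ del = {at(office), have(k4), key_at(k4,hall), locked(d_hall_office)}
  ∪ add   = {at(office), have(k3), have(k4), key_at(k4,hall), locked(d_hall_office)}

== RESULT ==
["at(office)", "have(k3)", "have(k4)", "key_at(k4,hall)", "locked(d_hall_office)"]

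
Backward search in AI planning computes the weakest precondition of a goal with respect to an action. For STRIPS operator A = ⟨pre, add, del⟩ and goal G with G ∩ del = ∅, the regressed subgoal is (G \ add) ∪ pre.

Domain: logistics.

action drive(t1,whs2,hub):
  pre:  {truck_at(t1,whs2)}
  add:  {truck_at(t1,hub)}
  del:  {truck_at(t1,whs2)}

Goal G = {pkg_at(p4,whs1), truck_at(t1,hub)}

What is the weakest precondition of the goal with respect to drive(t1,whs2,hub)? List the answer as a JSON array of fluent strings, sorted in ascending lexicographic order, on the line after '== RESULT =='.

Compute (G \ add) ∪ pre:
  G ∩ del = {}  (empty — regression defined)
  G \ add = {pkg_at(p4,whs1), truck_at(t1,hub)} \ {truck_at(t1,hub)} = {pkg_at(p4,whs1)}
  ∪ pre   = {pkg_at(p4,whs1)} ∪ {truck_at(t1,whs2)}
          = {pkg_at(p4,whs1), truck_at(t1,whs2)}

== RESULT ==
["pkg_at(p4,whs1)", "truck_at(t1,whs2)"]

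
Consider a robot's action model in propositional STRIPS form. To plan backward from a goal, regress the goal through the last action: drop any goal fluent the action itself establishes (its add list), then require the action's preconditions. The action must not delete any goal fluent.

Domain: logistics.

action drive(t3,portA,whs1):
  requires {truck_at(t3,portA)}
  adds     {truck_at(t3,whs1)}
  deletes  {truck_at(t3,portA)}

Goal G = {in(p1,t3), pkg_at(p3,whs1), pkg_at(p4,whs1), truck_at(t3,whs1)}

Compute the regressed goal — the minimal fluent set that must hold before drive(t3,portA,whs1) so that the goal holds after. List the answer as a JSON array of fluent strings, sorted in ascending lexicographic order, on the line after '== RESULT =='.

Regress:
  G ∩ del = {}  (empty — regression defined)
  G \ add = {in(p1,t3), pkg_at(p3,whs1), pkg_at(p4,whs1), truck_at(t3,whs1)} \ {truck_at(t3,whs1)} = {in(p1,t3), pkg_at(p3,whs1), pkg_at(p4,whs1)}
  ∪ pre   = {in(p1,t3), pkg_at(p3,whs1), pkg_at(p4,whs1)} ∪ {truck_at(t3,portA)}
          = {in(p1,t3), pkg_at(p3,whs1), pkg_at(p4,whs1), truck_at(t3,portA)}

== RESULT ==
["in(p1,t3)", "pkg_at(p3,whs1)", "pkg_at(p4,whs1)", "truck_at(t3,portA)"]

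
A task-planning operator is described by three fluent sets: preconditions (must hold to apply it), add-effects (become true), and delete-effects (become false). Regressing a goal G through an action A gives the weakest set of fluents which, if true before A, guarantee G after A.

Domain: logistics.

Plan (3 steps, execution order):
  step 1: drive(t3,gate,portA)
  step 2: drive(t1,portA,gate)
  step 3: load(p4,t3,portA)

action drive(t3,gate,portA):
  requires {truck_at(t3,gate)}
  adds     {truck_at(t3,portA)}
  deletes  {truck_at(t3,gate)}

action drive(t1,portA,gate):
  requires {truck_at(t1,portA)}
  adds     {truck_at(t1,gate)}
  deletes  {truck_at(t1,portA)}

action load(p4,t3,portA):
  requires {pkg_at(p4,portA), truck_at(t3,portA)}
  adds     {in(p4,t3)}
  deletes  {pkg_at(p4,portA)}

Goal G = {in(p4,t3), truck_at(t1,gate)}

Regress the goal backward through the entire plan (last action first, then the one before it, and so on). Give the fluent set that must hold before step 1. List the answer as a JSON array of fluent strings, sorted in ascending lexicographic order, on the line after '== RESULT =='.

Regress step by step:
  through step 3 (load(p4,t3,portA)): drop {in(p4,t3)}, keep {truck_at(t1,gate)}, require {pkg_at(p4,portA), truck_at(t3,portA)}
    → {pkg_at(p4,portA), truck_at(t1,gate), truck_at(t3,portA)}
  through step 2 (drive(t1,portA,gate)): drop {truck_at(t1,gate)}, keep {pkg_at(p4,portA), truck_at(t3,portA)}, require {truck_at(t1,portA)}
    → {pkg_at(p4,portA), truck_at(t1,portA), truck_at(t3,portA)}
  through step 1 (drive(t3,gate,portA)): drop {truck_at(t3,portA)}, keep {pkg_at(p4,portA), truck_at(t1,portA)}, require {truck_at(t3,gate)}
    → {pkg_at(p4,portA), truck_at(t1,portA), truck_at(t3,gate)}

== RESULT ==
["pkg_at(p4,portA)", "truck_at(t1,portA)", "truck_at(t3,gate)"]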